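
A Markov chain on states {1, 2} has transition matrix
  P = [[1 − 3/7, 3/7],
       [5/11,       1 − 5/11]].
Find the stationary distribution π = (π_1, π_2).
π_1 = 35/68, π_2 = 33/68

Solve πP = π with π_1 + π_2 = 1. From πP = π: π_1 · (1 − 3/7) + π_2 · 5/11 = π_1 ⇒ π_2 · 5/11 = π_1 · 3/7 ⇒ π_2/π_1 = (3/7)/(5/11) = 33/35. Together with π_1 + π_2 = 1:
  π_1 = (5/11)/(3/7 + 5/11) = (5/11)/(68/77) = 35/68,
  π_2 = (3/7)/(3/7 + 5/11) = (3/7)/(68/77) = 33/68.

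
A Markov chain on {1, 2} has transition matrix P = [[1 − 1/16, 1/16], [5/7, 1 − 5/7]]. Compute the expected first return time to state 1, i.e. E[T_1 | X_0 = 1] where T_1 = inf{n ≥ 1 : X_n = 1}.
E[T_1 | X_0 = 1] = 1/π_1 = 87/80

For an irreducible recurrent Markov chain with stationary distribution π, E[T_i | X_0 = i] = 1/π_i (Kac's formula). Here π_1 = (5/7)/(1/16 + 5/7) = (5/7)/(87/112) = 80/87, so E[T_1 | X_0 = 1] = 1/π_1 = (1/16 + 5/7)/(5/7) = (87/112)/(5/7) = 87/80.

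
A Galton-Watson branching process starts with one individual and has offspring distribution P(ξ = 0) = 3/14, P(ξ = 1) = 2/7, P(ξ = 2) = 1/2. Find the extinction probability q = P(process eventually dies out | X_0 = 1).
q = 3/7

The pgf is f(s) = 3/14 + 2/7·s + 1/2·s². The extinction probability q is the smallest fixed point of f in [0, 1]. Setting s = f(s):
  1/2·s² + (2/7 − 1)·s + 3/14 = 0
  1/2·s² − (3/14 + 1/2)·s + 3/14 = 0
which factors as (s − 1)·(1/2·s − 3/14) = 0, giving roots s = 1 and s = (3/14)/(1/2) = 3/7.
Mean offspring μ = 2/7 + 2·1/2 = 9/7 > 1 (supercritical), so q < 1. The extinction probability is the smaller root: q = (3/14)/(1/2) = 3/7.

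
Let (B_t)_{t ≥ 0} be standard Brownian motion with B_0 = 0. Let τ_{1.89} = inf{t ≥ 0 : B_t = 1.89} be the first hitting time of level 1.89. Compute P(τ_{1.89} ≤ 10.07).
P(τ_{1.89} ≤ 10.07) = 2(1 − Φ(1.89/√10.07)) = 2(1 − Φ(0.5956)) ≈ 0.5514

By the reflection principle for standard BM, P(τ_b ≤ t) = 2 · P(B_t ≥ b). Since B_t ~ N(0, t), P(B_t ≥ 1.89) = 1 − Φ(1.89/√t) = 1 − Φ(1.89/√10.07) = 1 − Φ(0.5956) ≈ 0.27572. Doubling: P(τ_{1.89} ≤ 10.07) ≈ 2 · 0.27572 = 0.55144 ≈ 0.5514.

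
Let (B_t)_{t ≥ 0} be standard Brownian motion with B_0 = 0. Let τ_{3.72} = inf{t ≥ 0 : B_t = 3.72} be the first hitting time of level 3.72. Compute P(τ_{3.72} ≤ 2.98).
P(τ_{3.72} ≤ 2.98) = 2(1 − Φ(3.72/√2.98)) = 2(1 − Φ(2.1549)) ≈ 0.0312

By the reflection principle for standard BM, P(τ_b ≤ t) = 2 · P(B_t ≥ b). Since B_t ~ N(0, t), P(B_t ≥ 3.72) = 1 − Φ(3.72/√t) = 1 − Φ(3.72/√2.98) = 1 − Φ(2.1549) ≈ 0.01558. Doubling: P(τ_{3.72} ≤ 2.98) ≈ 2 · 0.01558 = 0.03116 ≈ 0.0312.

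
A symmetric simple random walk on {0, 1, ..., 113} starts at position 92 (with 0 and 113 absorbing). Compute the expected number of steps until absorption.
E[τ | X_0 = 92] = 1932

Let v_k = E[τ | X_0 = k]. Boundary: v_0 = v_113 = 0. Recurrence: v_k = 1 + (v_{k-1} + v_{k+1})/2 for 1 ≤ k ≤ 112. The particular solution to v_k − (v_{k-1} + v_{k+1})/2 = 1 is v_k = −k^2. Adding homogeneous solution A + B k and matching boundaries gives v_k = k (113 − k). Substituting k = 92: v_92 = 92 · 21 = 1932.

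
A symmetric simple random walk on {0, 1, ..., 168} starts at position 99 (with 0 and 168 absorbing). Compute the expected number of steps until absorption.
E[τ | X_0 = 99] = 6831

Let v_k = E[τ | X_0 = k]. Boundary: v_0 = v_168 = 0. Recurrence: v_k = 1 + (v_{k-1} + v_{k+1})/2 for 1 ≤ k ≤ 167. The particular solution to v_k − (v_{k-1} + v_{k+1})/2 = 1 is v_k = −k^2. Adding homogeneous solution A + B k and matching boundaries gives v_k = k (168 − k). Substituting k = 99: v_99 = 99 · 69 = 6831.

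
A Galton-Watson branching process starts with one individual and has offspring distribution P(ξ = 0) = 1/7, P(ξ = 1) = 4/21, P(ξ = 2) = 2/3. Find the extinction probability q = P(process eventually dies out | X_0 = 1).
q = 3/14

The pgf is f(s) = 1/7 + 4/21·s + 2/3·s². The extinction probability q is the smallest fixed point of f in [0, 1]. Setting s = f(s):
  2/3·s² + (4/21 − 1)·s + 1/7 = 0
  2/3·s² − (1/7 + 2/3)·s + 1/7 = 0
which factors as (s − 1)·(2/3·s − 1/7) = 0, giving roots s = 1 and s = (1/7)/(2/3) = 3/14.
Mean offspring μ = 4/21 + 2·2/3 = 32/21 > 1 (supercritical), so q < 1. The extinction probability is the smaller root: q = (1/7)/(2/3) = 3/14.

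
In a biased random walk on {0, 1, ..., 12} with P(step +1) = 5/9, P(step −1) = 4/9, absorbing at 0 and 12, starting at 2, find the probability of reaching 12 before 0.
P(hit 12 before 0) = (1 − (4/5)^2) / (1 − (4/5)^12) = 9765625/25262601

Let u_k denote P(reach 12 before 0 | start at k). Boundary: u_0 = 0, u_12 = 1. Recurrence: u_k = 5/9·u_{k+1} + 4/9·u_{k-1} for 1 ≤ k ≤ 11. Try u_k = A + B·r^k with r = q/p = (4/9)/(5/9) = 4/5. Substitution satisfies the recurrence; boundary conditions give:
  u_k = (1 − r^k) / (1 − r^N) = (1 − (4/5)^2) / (1 − (4/5)^12) = 9765625/25262601.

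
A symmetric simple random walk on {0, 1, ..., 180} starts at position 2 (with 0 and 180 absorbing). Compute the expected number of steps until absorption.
E[τ | X_0 = 2] = 356

Let v_k = E[τ | X_0 = k]. Boundary: v_0 = v_180 = 0. Recurrence: v_k = 1 + (v_{k-1} + v_{k+1})/2 for 1 ≤ k ≤ 179. The particular solution to v_k − (v_{k-1} + v_{k+1})/2 = 1 is v_k = −k^2. Adding homogeneous solution A + B k and matching boundaries gives v_k = k (180 − k). Substituting k = 2: v_2 = 2 · 178 = 356.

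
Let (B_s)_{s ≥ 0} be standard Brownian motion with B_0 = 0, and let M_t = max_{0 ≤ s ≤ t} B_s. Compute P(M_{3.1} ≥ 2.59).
P(M_{3.1} ≥ 2.59) = 2·P(B_{3.1} ≥ 2.59) = 2(1 − Φ(2.59/√3.1)) ≈ 0.1413

By the reflection principle for Brownian motion, P(M_t ≥ a) = 2 · P(B_t ≥ a) for a ≥ 0. Since B_t ~ N(0, t), P(B_t ≥ 2.59) = 1 − Φ(2.59/√t) = 1 − Φ(2.59/√3.1) = 1 − Φ(1.4710). So
  P(M_{3.1} ≥ 2.59) = 2(1 − Φ(1.4710)) ≈ 0.1413.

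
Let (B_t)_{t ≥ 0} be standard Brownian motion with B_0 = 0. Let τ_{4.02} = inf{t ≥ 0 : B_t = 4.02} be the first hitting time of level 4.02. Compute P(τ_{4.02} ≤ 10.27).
P(τ_{4.02} ≤ 10.27) = 2(1 − Φ(4.02/√10.27)) = 2(1 − Φ(1.2544)) ≈ 0.2097

By the reflection principle for standard BM, P(τ_b ≤ t) = 2 · P(B_t ≥ b). Since B_t ~ N(0, t), P(B_t ≥ 4.02) = 1 − Φ(4.02/√t) = 1 − Φ(4.02/√10.27) = 1 − Φ(1.2544) ≈ 0.10485. Doubling: P(τ_{4.02} ≤ 10.27) ≈ 2 · 0.10485 = 0.20970 ≈ 0.2097.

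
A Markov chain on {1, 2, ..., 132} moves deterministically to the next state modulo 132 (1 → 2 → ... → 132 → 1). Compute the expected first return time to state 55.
E[T_55 | X_0 = 55] = 132

The chain cycles deterministically, so starting at state 55 it returns in exactly 132 steps. Equivalently, the stationary distribution is uniform π_j = 1/132 for every state j, so by Kac's formula E[T_55] = 1/π_55 = 132.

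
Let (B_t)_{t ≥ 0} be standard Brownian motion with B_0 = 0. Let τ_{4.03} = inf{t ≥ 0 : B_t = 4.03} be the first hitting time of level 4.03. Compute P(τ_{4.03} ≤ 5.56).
P(τ_{4.03} ≤ 5.56) = 2(1 − Φ(4.03/√5.56)) = 2(1 − Φ(1.7091)) ≈ 0.0874

By the reflection principle for standard BM, P(τ_b ≤ t) = 2 · P(B_t ≥ b). Since B_t ~ N(0, t), P(B_t ≥ 4.03) = 1 − Φ(4.03/√t) = 1 − Φ(4.03/√5.56) = 1 − Φ(1.7091) ≈ 0.04372. Doubling: P(τ_{4.03} ≤ 5.56) ≈ 2 · 0.04372 = 0.08744 ≈ 0.0874.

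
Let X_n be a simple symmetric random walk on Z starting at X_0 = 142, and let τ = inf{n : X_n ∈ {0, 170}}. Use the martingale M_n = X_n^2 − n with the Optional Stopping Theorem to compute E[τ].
E[τ] = 3976

M_n = X_n^2 − n is a martingale (since E[X_{n+1}^2 | F_n] = X_n^2 + 1). By OST (τ has finite mean in a bounded region), E[M_τ] = E[M_0] = X_0^2 − 0 = 142^2 = 20164. Also E[M_τ] = E[X_τ^2] − E[τ]. The walk exits at 0 or 170, with P(hit 170 first) = 142/170, so E[X_τ^2] = 170^2 · 142/170 + 0 = 24140. Thus E[τ] = E[X_τ^2] − E[M_τ] = 24140 − 20164 = 3976 = 142(170 − 142) = 3976.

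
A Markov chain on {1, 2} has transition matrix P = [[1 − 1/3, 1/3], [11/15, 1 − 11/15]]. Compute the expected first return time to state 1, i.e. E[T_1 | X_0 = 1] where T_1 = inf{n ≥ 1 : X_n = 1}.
E[T_1 | X_0 = 1] = 1/π_1 = 16/11

For an irreducible recurrent Markov chain with stationary distribution π, E[T_i | X_0 = i] = 1/π_i (Kac's formula). Here π_1 = (11/15)/(1/3 + 11/15) = (11/15)/(16/15) = 11/16, so E[T_1 | X_0 = 1] = 1/π_1 = (1/3 + 11/15)/(11/15) = (16/15)/(11/15) = 16/11.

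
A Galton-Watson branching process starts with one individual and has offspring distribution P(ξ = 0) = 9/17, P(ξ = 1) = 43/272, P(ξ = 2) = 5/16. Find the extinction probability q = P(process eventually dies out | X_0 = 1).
q = 1

Mean offspring μ = 0·9/17 + 1·43/272 + 2·5/16 = 213/272 ≤ 1. For μ ≤ 1 with offspring not concentrated at 1, the Galton-Watson process goes extinct almost surely, so q = 1.
(Algebraic check: The pgf is f(s) = 9/17 + 43/272·s + 5/16·s². The extinction probability q is the smallest fixed point of f in [0, 1]. Setting s = f(s):
  5/16·s² + (43/272 − 1)·s + 9/17 = 0
  5/16·s² − (9/17 + 5/16)·s + 9/17 = 0
which factors as (s − 1)·(5/16·s − 9/17) = 0, giving roots s = 1 and s = (9/17)/(5/16) = 144/85. Since 144/85 ≥ 1, the smallest root in [0, 1] is s = 1.)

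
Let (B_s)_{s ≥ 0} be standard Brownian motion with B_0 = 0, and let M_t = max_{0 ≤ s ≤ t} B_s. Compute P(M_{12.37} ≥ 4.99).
P(M_{12.37} ≥ 4.99) = 2·P(B_{12.37} ≥ 4.99) = 2(1 − Φ(4.99/√12.37)) ≈ 0.1560

By the reflection principle for Brownian motion, P(M_t ≥ a) = 2 · P(B_t ≥ a) for a ≥ 0. Since B_t ~ N(0, t), P(B_t ≥ 4.99) = 1 − Φ(4.99/√t) = 1 − Φ(4.99/√12.37) = 1 − Φ(1.4188). So
  P(M_{12.37} ≥ 4.99) = 2(1 − Φ(1.4188)) ≈ 0.1560.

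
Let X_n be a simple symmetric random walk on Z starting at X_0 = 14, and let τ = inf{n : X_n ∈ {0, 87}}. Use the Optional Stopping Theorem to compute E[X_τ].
E[X_τ] = 14

X_n is a martingale and τ is a bounded-mean stopping time (indeed τ is finite a.s. with bounded expectation since the walk is in a bounded region). By the OST, E[X_τ] = E[X_0] = 14. Equivalently: E[X_τ] = 87 · P(hit 87 first) + 0 · P(hit 0 first) = 87 · (14/87) = 14.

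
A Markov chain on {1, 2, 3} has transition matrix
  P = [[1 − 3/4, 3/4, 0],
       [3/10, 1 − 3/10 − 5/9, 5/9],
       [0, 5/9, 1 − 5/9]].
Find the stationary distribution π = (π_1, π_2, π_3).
π = (1/6, 5/12, 5/12)

This is a birth-death chain on three states, which satisfies detailed balance: π_1 · P_{12} = π_2 · P_{21} and π_2 · P_{23} = π_3 · P_{32}.
From π_1 · 3/4 = π_2 · 3/10: π_2/π_1 = (3/4)/(3/10) = 5/2.
From π_2 · 5/9 = π_3 · 5/9: π_3/π_2 = (5/9)/(5/9) = 1.
Take π_1 proportional to 1; then unnormalized π = (1, 5/2, 5/2). Normalize by dividing by the sum 6:
  π = (1/6, 5/12, 5/12).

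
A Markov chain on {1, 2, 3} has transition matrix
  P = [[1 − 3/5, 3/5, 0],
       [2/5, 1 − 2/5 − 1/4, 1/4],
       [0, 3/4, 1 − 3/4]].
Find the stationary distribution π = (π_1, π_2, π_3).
π = (1/3, 1/2, 1/6)

This is a birth-death chain on three states, which satisfies detailed balance: π_1 · P_{12} = π_2 · P_{21} and π_2 · P_{23} = π_3 · P_{32}.
From π_1 · 3/5 = π_2 · 2/5: π_2/π_1 = (3/5)/(2/5) = 3/2.
From π_2 · 1/4 = π_3 · 3/4: π_3/π_2 = (1/4)/(3/4) = 1/3.
Take π_1 proportional to 1; then unnormalized π = (1, 3/2, 1/2). Normalize by dividing by the sum 3:
  π = (1/3, 1/2, 1/6).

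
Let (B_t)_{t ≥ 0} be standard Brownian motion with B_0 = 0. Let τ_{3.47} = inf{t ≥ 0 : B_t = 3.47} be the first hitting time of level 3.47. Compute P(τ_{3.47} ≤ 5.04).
P(τ_{3.47} ≤ 5.04) = 2(1 − Φ(3.47/√5.04)) = 2(1 − Φ(1.5457)) ≈ 0.1222

By the reflection principle for standard BM, P(τ_b ≤ t) = 2 · P(B_t ≥ b). Since B_t ~ N(0, t), P(B_t ≥ 3.47) = 1 − Φ(3.47/√t) = 1 − Φ(3.47/√5.04) = 1 − Φ(1.5457) ≈ 0.06109. Doubling: P(τ_{3.47} ≤ 5.04) ≈ 2 · 0.06109 = 0.12218 ≈ 0.1222.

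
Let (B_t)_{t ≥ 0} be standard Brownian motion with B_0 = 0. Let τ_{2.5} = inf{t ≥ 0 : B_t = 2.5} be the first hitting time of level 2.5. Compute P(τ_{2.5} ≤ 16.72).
P(τ_{2.5} ≤ 16.72) = 2(1 − Φ(2.5/√16.72)) = 2(1 − Φ(0.6114)) ≈ 0.5409

By the reflection principle for standard BM, P(τ_b ≤ t) = 2 · P(B_t ≥ b). Since B_t ~ N(0, t), P(B_t ≥ 2.5) = 1 − Φ(2.5/√t) = 1 − Φ(2.5/√16.72) = 1 − Φ(0.6114) ≈ 0.27047. Doubling: P(τ_{2.5} ≤ 16.72) ≈ 2 · 0.27047 = 0.54094 ≈ 0.5409.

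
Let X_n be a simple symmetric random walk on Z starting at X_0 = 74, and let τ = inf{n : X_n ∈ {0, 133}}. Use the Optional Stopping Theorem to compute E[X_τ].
E[X_τ] = 74

X_n is a martingale and τ is a bounded-mean stopping time (indeed τ is finite a.s. with bounded expectation since the walk is in a bounded region). By the OST, E[X_τ] = E[X_0] = 74. Equivalently: E[X_τ] = 133 · P(hit 133 first) + 0 · P(hit 0 first) = 133 · (74/133) = 74.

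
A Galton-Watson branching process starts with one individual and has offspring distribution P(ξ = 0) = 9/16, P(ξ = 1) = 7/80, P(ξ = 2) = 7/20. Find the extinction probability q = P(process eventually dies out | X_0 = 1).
q = 1

Mean offspring μ = 0·9/16 + 1·7/80 + 2·7/20 = 63/80 ≤ 1. For μ ≤ 1 with offspring not concentrated at 1, the Galton-Watson process goes extinct almost surely, so q = 1.
(Algebraic check: The pgf is f(s) = 9/16 + 7/80·s + 7/20·s². The extinction probability q is the smallest fixed point of f in [0, 1]. Setting s = f(s):
  7/20·s² + (7/80 − 1)·s + 9/16 = 0
  7/20·s² − (9/16 + 7/20)·s + 9/16 = 0
which factors as (s − 1)·(7/20·s − 9/16) = 0, giving roots s = 1 and s = (9/16)/(7/20) = 45/28. Since 45/28 ≥ 1, the smallest root in [0, 1] is s = 1.)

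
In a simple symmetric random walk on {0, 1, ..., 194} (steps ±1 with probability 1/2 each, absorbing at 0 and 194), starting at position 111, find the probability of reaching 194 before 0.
P(hit 194 before 0) = 111/194

Let u_k = P(hit 194 before 0 | start at k). Then u_0 = 0, u_194 = 1, and u_k = u_{k-1}/2 + u_{k+1}/2 for 1 ≤ k ≤ 193. This harmonic recurrence is solved by u_k = k/194, giving u_111 = 111/194.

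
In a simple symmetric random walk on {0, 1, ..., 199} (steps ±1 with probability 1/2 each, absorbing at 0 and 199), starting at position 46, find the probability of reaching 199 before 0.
P(hit 199 before 0) = 46/199

Let u_k = P(hit 199 before 0 | start at k). Then u_0 = 0, u_199 = 1, and u_k = u_{k-1}/2 + u_{k+1}/2 for 1 ≤ k ≤ 198. This harmonic recurrence is solved by u_k = k/199, giving u_46 = 46/199.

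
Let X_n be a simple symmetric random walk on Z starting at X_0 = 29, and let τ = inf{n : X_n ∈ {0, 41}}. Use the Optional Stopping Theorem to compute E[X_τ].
E[X_τ] = 29

X_n is a martingale and τ is a bounded-mean stopping time (indeed τ is finite a.s. with bounded expectation since the walk is in a bounded region). By the OST, E[X_τ] = E[X_0] = 29. Equivalently: E[X_τ] = 41 · P(hit 41 first) + 0 · P(hit 0 first) = 41 · (29/41) = 29.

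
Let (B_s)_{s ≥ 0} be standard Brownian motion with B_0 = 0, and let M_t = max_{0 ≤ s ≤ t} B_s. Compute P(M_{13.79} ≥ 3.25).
P(M_{13.79} ≥ 3.25) = 2·P(B_{13.79} ≥ 3.25) = 2(1 − Φ(3.25/√13.79)) ≈ 0.3815

By the reflection principle for Brownian motion, P(M_t ≥ a) = 2 · P(B_t ≥ a) for a ≥ 0. Since B_t ~ N(0, t), P(B_t ≥ 3.25) = 1 − Φ(3.25/√t) = 1 − Φ(3.25/√13.79) = 1 − Φ(0.8752). So
  P(M_{13.79} ≥ 3.25) = 2(1 − Φ(0.8752)) ≈ 0.3815.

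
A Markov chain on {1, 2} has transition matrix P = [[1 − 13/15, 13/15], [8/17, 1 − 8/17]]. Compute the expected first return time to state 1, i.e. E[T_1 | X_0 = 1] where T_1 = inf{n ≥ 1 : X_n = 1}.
E[T_1 | X_0 = 1] = 1/π_1 = 341/120

For an irreducible recurrent Markov chain with stationary distribution π, E[T_i | X_0 = i] = 1/π_i (Kac's formula). Here π_1 = (8/17)/(13/15 + 8/17) = (8/17)/(341/255) = 120/341, so E[T_1 | X_0 = 1] = 1/π_1 = (13/15 + 8/17)/(8/17) = (341/255)/(8/17) = 341/120.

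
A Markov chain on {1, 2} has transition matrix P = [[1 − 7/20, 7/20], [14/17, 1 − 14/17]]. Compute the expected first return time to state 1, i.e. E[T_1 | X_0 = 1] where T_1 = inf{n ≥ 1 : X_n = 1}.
E[T_1 | X_0 = 1] = 1/π_1 = 57/40

For an irreducible recurrent Markov chain with stationary distribution π, E[T_i | X_0 = i] = 1/π_i (Kac's formula). Here π_1 = (14/17)/(7/20 + 14/17) = (14/17)/(399/340) = 40/57, so E[T_1 | X_0 = 1] = 1/π_1 = (7/20 + 14/17)/(14/17) = (399/340)/(14/17) = 57/40.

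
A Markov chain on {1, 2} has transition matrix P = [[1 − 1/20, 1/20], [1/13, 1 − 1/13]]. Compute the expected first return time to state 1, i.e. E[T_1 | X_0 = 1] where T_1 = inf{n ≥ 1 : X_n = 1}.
E[T_1 | X_0 = 1] = 1/π_1 = 33/20

For an irreducible recurrent Markov chain with stationary distribution π, E[T_i | X_0 = i] = 1/π_i (Kac's formula). Here π_1 = (1/13)/(1/20 + 1/13) = (1/13)/(33/260) = 20/33, so E[T_1 | X_0 = 1] = 1/π_1 = (1/20 + 1/13)/(1/13) = (33/260)/(1/13) = 33/20.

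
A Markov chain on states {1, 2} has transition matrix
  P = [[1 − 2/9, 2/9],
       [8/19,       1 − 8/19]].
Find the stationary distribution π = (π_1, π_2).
π_1 = 36/55, π_2 = 19/55

Solve πP = π with π_1 + π_2 = 1. From πP = π: π_1 · (1 − 2/9) + π_2 · 8/19 = π_1 ⇒ π_2 · 8/19 = π_1 · 2/9 ⇒ π_2/π_1 = (2/9)/(8/19) = 19/36. Together with π_1 + π_2 = 1:
  π_1 = (8/19)/(2/9 + 8/19) = (8/19)/(110/171) = 36/55,
  π_2 = (2/9)/(2/9 + 8/19) = (2/9)/(110/171) = 19/55.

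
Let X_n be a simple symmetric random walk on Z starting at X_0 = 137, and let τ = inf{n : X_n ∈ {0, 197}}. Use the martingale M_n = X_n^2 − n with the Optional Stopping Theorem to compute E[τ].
E[τ] = 8220

M_n = X_n^2 − n is a martingale (since E[X_{n+1}^2 | F_n] = X_n^2 + 1). By OST (τ has finite mean in a bounded region), E[M_τ] = E[M_0] = X_0^2 − 0 = 137^2 = 18769. Also E[M_τ] = E[X_τ^2] − E[τ]. The walk exits at 0 or 197, with P(hit 197 first) = 137/197, so E[X_τ^2] = 197^2 · 137/197 + 0 = 26989. Thus E[τ] = E[X_τ^2] − E[M_τ] = 26989 − 18769 = 8220 = 137(197 − 137) = 8220.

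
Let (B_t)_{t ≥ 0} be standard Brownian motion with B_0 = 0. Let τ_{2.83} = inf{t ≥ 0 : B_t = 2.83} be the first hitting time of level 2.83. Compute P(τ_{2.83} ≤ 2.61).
P(τ_{2.83} ≤ 2.61) = 2(1 − Φ(2.83/√2.61)) = 2(1 − Φ(1.7517)) ≈ 0.0798

By the reflection principle for standard BM, P(τ_b ≤ t) = 2 · P(B_t ≥ b). Since B_t ~ N(0, t), P(B_t ≥ 2.83) = 1 − Φ(2.83/√t) = 1 − Φ(2.83/√2.61) = 1 − Φ(1.7517) ≈ 0.03991. Doubling: P(τ_{2.83} ≤ 2.61) ≈ 2 · 0.03991 = 0.07982 ≈ 0.0798.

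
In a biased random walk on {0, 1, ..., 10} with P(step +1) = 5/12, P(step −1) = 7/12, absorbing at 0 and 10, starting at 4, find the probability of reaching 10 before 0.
P(hit 10 before 0) = (1 − (7/5)^4) / (1 − (7/5)^10) = 1156250/11362901

Let u_k denote P(reach 10 before 0 | start at k). Boundary: u_0 = 0, u_10 = 1. Recurrence: u_k = 5/12·u_{k+1} + 7/12·u_{k-1} for 1 ≤ k ≤ 9. Try u_k = A + B·r^k with r = q/p = (7/12)/(5/12) = 7/5. Substitution satisfies the recurrence; boundary conditions give:
  u_k = (1 − r^k) / (1 − r^N) = (1 − (7/5)^4) / (1 − (7/5)^10) = 1156250/11362901.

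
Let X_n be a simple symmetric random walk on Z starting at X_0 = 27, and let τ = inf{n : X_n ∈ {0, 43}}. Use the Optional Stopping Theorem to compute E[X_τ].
E[X_τ] = 27

X_n is a martingale and τ is a bounded-mean stopping time (indeed τ is finite a.s. with bounded expectation since the walk is in a bounded region). By the OST, E[X_τ] = E[X_0] = 27. Equivalently: E[X_τ] = 43 · P(hit 43 first) + 0 · P(hit 0 first) = 43 · (27/43) = 27.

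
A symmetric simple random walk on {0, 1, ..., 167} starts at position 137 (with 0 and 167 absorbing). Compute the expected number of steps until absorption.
E[τ | X_0 = 137] = 4110

Let v_k = E[τ | X_0 = k]. Boundary: v_0 = v_167 = 0. Recurrence: v_k = 1 + (v_{k-1} + v_{k+1})/2 for 1 ≤ k ≤ 166. The particular solution to v_k − (v_{k-1} + v_{k+1})/2 = 1 is v_k = −k^2. Adding homogeneous solution A + B k and matching boundaries gives v_k = k (167 − k). Substituting k = 137: v_137 = 137 · 30 = 4110.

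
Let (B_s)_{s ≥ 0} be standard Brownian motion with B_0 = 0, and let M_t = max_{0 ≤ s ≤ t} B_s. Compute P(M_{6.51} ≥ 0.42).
P(M_{6.51} ≥ 0.42) = 2·P(B_{6.51} ≥ 0.42) = 2(1 − Φ(0.42/√6.51)) ≈ 0.8693

By the reflection principle for Brownian motion, P(M_t ≥ a) = 2 · P(B_t ≥ a) for a ≥ 0. Since B_t ~ N(0, t), P(B_t ≥ 0.42) = 1 − Φ(0.42/√t) = 1 − Φ(0.42/√6.51) = 1 − Φ(0.1646). So
  P(M_{6.51} ≥ 0.42) = 2(1 − Φ(0.1646)) ≈ 0.8693.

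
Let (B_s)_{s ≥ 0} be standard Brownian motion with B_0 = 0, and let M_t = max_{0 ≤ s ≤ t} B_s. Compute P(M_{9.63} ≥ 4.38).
P(M_{9.63} ≥ 4.38) = 2·P(B_{9.63} ≥ 4.38) = 2(1 − Φ(4.38/√9.63)) ≈ 0.1581

By the reflection principle for Brownian motion, P(M_t ≥ a) = 2 · P(B_t ≥ a) for a ≥ 0. Since B_t ~ N(0, t), P(B_t ≥ 4.38) = 1 − Φ(4.38/√t) = 1 − Φ(4.38/√9.63) = 1 − Φ(1.4114). So
  P(M_{9.63} ≥ 4.38) = 2(1 − Φ(1.4114)) ≈ 0.1581.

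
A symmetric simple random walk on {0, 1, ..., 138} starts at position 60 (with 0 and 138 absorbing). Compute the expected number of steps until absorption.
E[τ | X_0 = 60] = 4680

Let v_k = E[τ | X_0 = k]. Boundary: v_0 = v_138 = 0. Recurrence: v_k = 1 + (v_{k-1} + v_{k+1})/2 for 1 ≤ k ≤ 137. The particular solution to v_k − (v_{k-1} + v_{k+1})/2 = 1 is v_k = −k^2. Adding homogeneous solution A + B k and matching boundaries gives v_k = k (138 − k). Substituting k = 60: v_60 = 60 · 78 = 4680.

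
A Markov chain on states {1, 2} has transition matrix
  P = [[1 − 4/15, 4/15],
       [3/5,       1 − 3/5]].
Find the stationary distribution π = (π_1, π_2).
π_1 = 9/13, π_2 = 4/13

Solve πP = π with π_1 + π_2 = 1. From πP = π: π_1 · (1 − 4/15) + π_2 · 3/5 = π_1 ⇒ π_2 · 3/5 = π_1 · 4/15 ⇒ π_2/π_1 = (4/15)/(3/5) = 4/9. Together with π_1 + π_2 = 1:
  π_1 = (3/5)/(4/15 + 3/5) = (3/5)/(13/15) = 9/13,
  π_2 = (4/15)/(4/15 + 3/5) = (4/15)/(13/15) = 4/13.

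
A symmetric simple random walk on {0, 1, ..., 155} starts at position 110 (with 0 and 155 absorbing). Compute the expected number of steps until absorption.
E[τ | X_0 = 110] = 4950

Let v_k = E[τ | X_0 = k]. Boundary: v_0 = v_155 = 0. Recurrence: v_k = 1 + (v_{k-1} + v_{k+1})/2 for 1 ≤ k ≤ 154. The particular solution to v_k − (v_{k-1} + v_{k+1})/2 = 1 is v_k = −k^2. Adding homogeneous solution A + B k and matching boundaries gives v_k = k (155 − k). Substituting k = 110: v_110 = 110 · 45 = 4950.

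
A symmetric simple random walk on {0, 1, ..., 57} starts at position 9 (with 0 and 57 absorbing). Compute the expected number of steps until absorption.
E[τ | X_0 = 9] = 432

Let v_k = E[τ | X_0 = k]. Boundary: v_0 = v_57 = 0. Recurrence: v_k = 1 + (v_{k-1} + v_{k+1})/2 for 1 ≤ k ≤ 56. The particular solution to v_k − (v_{k-1} + v_{k+1})/2 = 1 is v_k = −k^2. Adding homogeneous solution A + B k and matching boundaries gives v_k = k (57 − k). Substituting k = 9: v_9 = 9 · 48 = 432.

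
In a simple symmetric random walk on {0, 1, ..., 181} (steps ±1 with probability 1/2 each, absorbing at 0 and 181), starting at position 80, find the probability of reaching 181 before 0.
P(hit 181 before 0) = 80/181

Let u_k = P(hit 181 before 0 | start at k). Then u_0 = 0, u_181 = 1, and u_k = u_{k-1}/2 + u_{k+1}/2 for 1 ≤ k ≤ 180. This harmonic recurrence is solved by u_k = k/181, giving u_80 = 80/181.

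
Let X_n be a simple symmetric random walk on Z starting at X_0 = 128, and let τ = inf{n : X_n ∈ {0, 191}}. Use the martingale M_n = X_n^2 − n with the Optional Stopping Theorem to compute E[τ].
E[τ] = 8064

M_n = X_n^2 − n is a martingale (since E[X_{n+1}^2 | F_n] = X_n^2 + 1). By OST (τ has finite mean in a bounded region), E[M_τ] = E[M_0] = X_0^2 − 0 = 128^2 = 16384. Also E[M_τ] = E[X_τ^2] − E[τ]. The walk exits at 0 or 191, with P(hit 191 first) = 128/191, so E[X_τ^2] = 191^2 · 128/191 + 0 = 24448. Thus E[τ] = E[X_τ^2] − E[M_τ] = 24448 − 16384 = 8064 = 128(191 − 128) = 8064.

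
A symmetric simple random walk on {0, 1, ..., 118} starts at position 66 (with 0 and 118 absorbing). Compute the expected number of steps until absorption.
E[τ | X_0 = 66] = 3432

Let v_k = E[τ | X_0 = k]. Boundary: v_0 = v_118 = 0. Recurrence: v_k = 1 + (v_{k-1} + v_{k+1})/2 for 1 ≤ k ≤ 117. The particular solution to v_k − (v_{k-1} + v_{k+1})/2 = 1 is v_k = −k^2. Adding homogeneous solution A + B k and matching boundaries gives v_k = k (118 − k). Substituting k = 66: v_66 = 66 · 52 = 3432.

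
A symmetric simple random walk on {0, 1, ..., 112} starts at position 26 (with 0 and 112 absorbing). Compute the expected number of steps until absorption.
E[τ | X_0 = 26] = 2236

Let v_k = E[τ | X_0 = k]. Boundary: v_0 = v_112 = 0. Recurrence: v_k = 1 + (v_{k-1} + v_{k+1})/2 for 1 ≤ k ≤ 111. The particular solution to v_k − (v_{k-1} + v_{k+1})/2 = 1 is v_k = −k^2. Adding homogeneous solution A + B k and matching boundaries gives v_k = k (112 − k). Substituting k = 26: v_26 = 26 · 86 = 2236.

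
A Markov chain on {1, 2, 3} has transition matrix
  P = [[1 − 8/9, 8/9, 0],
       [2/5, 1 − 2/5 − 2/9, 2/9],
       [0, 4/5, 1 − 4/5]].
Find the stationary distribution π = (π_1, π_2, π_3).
π = (81/311, 180/311, 50/311)

This is a birth-death chain on three states, which satisfies detailed balance: π_1 · P_{12} = π_2 · P_{21} and π_2 · P_{23} = π_3 · P_{32}.
From π_1 · 8/9 = π_2 · 2/5: π_2/π_1 = (8/9)/(2/5) = 20/9.
From π_2 · 2/9 = π_3 · 4/5: π_3/π_2 = (2/9)/(4/5) = 5/18.
Take π_1 proportional to 1; then unnormalized π = (1, 20/9, 50/81). Normalize by dividing by the sum 311/81:
  π = (81/311, 180/311, 50/311).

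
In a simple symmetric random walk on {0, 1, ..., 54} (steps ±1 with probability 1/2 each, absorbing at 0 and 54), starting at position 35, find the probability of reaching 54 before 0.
P(hit 54 before 0) = 35/54

Let u_k = P(hit 54 before 0 | start at k). Then u_0 = 0, u_54 = 1, and u_k = u_{k-1}/2 + u_{k+1}/2 for 1 ≤ k ≤ 53. This harmonic recurrence is solved by u_k = k/54, giving u_35 = 35/54.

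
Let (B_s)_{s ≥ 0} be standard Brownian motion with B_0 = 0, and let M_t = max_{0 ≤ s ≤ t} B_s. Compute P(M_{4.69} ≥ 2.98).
P(M_{4.69} ≥ 2.98) = 2·P(B_{4.69} ≥ 2.98) = 2(1 − Φ(2.98/√4.69)) ≈ 0.1688

By the reflection principle for Brownian motion, P(M_t ≥ a) = 2 · P(B_t ≥ a) for a ≥ 0. Since B_t ~ N(0, t), P(B_t ≥ 2.98) = 1 − Φ(2.98/√t) = 1 − Φ(2.98/√4.69) = 1 − Φ(1.3760). So
  P(M_{4.69} ≥ 2.98) = 2(1 − Φ(1.3760)) ≈ 0.1688.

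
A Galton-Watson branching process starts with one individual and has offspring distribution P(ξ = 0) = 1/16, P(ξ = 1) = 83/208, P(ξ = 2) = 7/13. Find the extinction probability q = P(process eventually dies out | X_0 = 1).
q = 13/112

The pgf is f(s) = 1/16 + 83/208·s + 7/13·s². The extinction probability q is the smallest fixed point of f in [0, 1]. Setting s = f(s):
  7/13·s² + (83/208 − 1)·s + 1/16 = 0
  7/13·s² − (1/16 + 7/13)·s + 1/16 = 0
which factors as (s − 1)·(7/13·s − 1/16) = 0, giving roots s = 1 and s = (1/16)/(7/13) = 13/112.
Mean offspring μ = 83/208 + 2·7/13 = 307/208 > 1 (supercritical), so q < 1. The extinction probability is the smaller root: q = (1/16)/(7/13) = 13/112.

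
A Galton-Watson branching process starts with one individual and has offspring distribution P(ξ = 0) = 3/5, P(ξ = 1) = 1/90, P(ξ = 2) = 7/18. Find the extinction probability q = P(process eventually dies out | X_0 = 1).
q = 1

Mean offspring μ = 0·3/5 + 1·1/90 + 2·7/18 = 71/90 ≤ 1. For μ ≤ 1 with offspring not concentrated at 1, the Galton-Watson process goes extinct almost surely, so q = 1.
(Algebraic check: The pgf is f(s) = 3/5 + 1/90·s + 7/18·s². The extinction probability q is the smallest fixed point of f in [0, 1]. Setting s = f(s):
  7/18·s² + (1/90 − 1)·s + 3/5 = 0
  7/18·s² − (3/5 + 7/18)·s + 3/5 = 0
which factors as (s − 1)·(7/18·s − 3/5) = 0, giving roots s = 1 and s = (3/5)/(7/18) = 54/35. Since 54/35 ≥ 1, the smallest root in [0, 1] is s = 1.)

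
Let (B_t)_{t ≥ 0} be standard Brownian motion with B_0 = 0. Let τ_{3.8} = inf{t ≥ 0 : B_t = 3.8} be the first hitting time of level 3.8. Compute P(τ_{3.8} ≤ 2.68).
P(τ_{3.8} ≤ 2.68) = 2(1 − Φ(3.8/√2.68)) = 2(1 − Φ(2.3212)) ≈ 0.0203

By the reflection principle for standard BM, P(τ_b ≤ t) = 2 · P(B_t ≥ b). Since B_t ~ N(0, t), P(B_t ≥ 3.8) = 1 − Φ(3.8/√t) = 1 − Φ(3.8/√2.68) = 1 − Φ(2.3212) ≈ 0.01014. Doubling: P(τ_{3.8} ≤ 2.68) ≈ 2 · 0.01014 = 0.02028 ≈ 0.0203.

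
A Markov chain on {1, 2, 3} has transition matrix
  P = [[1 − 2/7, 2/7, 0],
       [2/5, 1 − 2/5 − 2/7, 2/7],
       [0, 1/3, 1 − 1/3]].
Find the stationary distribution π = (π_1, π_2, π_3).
π = (49/114, 35/114, 5/19)

This is a birth-death chain on three states, which satisfies detailed balance: π_1 · P_{12} = π_2 · P_{21} and π_2 · P_{23} = π_3 · P_{32}.
From π_1 · 2/7 = π_2 · 2/5: π_2/π_1 = (2/7)/(2/5) = 5/7.
From π_2 · 2/7 = π_3 · 1/3: π_3/π_2 = (2/7)/(1/3) = 6/7.
Take π_1 proportional to 1; then unnormalized π = (1, 5/7, 30/49). Normalize by dividing by the sum 114/49:
  π = (49/114, 35/114, 5/19).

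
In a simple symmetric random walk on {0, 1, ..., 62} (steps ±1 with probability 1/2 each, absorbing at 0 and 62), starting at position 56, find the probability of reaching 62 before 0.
P(hit 62 before 0) = 56/62 = 28/31

Let u_k = P(hit 62 before 0 | start at k). Then u_0 = 0, u_62 = 1, and u_k = u_{k-1}/2 + u_{k+1}/2 for 1 ≤ k ≤ 61. This harmonic recurrence is solved by u_k = k/62, giving u_56 = 56/62 = 28/31.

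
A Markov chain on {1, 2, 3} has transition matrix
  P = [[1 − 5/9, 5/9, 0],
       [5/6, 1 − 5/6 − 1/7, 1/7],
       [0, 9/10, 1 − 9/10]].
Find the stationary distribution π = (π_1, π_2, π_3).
π = (189/335, 126/335, 4/67)

This is a birth-death chain on three states, which satisfies detailed balance: π_1 · P_{12} = π_2 · P_{21} and π_2 · P_{23} = π_3 · P_{32}.
From π_1 · 5/9 = π_2 · 5/6: π_2/π_1 = (5/9)/(5/6) = 2/3.
From π_2 · 1/7 = π_3 · 9/10: π_3/π_2 = (1/7)/(9/10) = 10/63.
Take π_1 proportional to 1; then unnormalized π = (1, 2/3, 20/189). Normalize by dividing by the sum 335/189:
  π = (189/335, 126/335, 4/67).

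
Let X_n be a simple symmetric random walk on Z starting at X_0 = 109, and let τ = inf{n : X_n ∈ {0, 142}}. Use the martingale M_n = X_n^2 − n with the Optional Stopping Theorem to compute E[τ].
E[τ] = 3597

M_n = X_n^2 − n is a martingale (since E[X_{n+1}^2 | F_n] = X_n^2 + 1). By OST (τ has finite mean in a bounded region), E[M_τ] = E[M_0] = X_0^2 − 0 = 109^2 = 11881. Also E[M_τ] = E[X_τ^2] − E[τ]. The walk exits at 0 or 142, with P(hit 142 first) = 109/142, so E[X_τ^2] = 142^2 · 109/142 + 0 = 15478. Thus E[τ] = E[X_τ^2] − E[M_τ] = 15478 − 11881 = 3597 = 109(142 − 109) = 3597.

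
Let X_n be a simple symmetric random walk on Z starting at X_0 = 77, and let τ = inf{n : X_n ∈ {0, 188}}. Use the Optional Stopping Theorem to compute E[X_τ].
E[X_τ] = 77

X_n is a martingale and τ is a bounded-mean stopping time (indeed τ is finite a.s. with bounded expectation since the walk is in a bounded region). By the OST, E[X_τ] = E[X_0] = 77. Equivalently: E[X_τ] = 188 · P(hit 188 first) + 0 · P(hit 0 first) = 188 · (77/188) = 77.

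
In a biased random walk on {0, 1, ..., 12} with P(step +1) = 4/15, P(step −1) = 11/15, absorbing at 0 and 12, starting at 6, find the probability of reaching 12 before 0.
P(hit 12 before 0) = (1 − (11/4)^6) / (1 − (11/4)^12) = 4096/1775657

Let u_k denote P(reach 12 before 0 | start at k). Boundary: u_0 = 0, u_12 = 1. Recurrence: u_k = 4/15·u_{k+1} + 11/15·u_{k-1} for 1 ≤ k ≤ 11. Try u_k = A + B·r^k with r = q/p = (11/15)/(4/15) = 11/4. Substitution satisfies the recurrence; boundary conditions give:
  u_k = (1 − r^k) / (1 − r^N) = (1 − (11/4)^6) / (1 − (11/4)^12) = 4096/1775657.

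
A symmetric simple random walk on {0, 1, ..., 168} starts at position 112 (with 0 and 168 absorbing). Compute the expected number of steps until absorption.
E[τ | X_0 = 112] = 6272

Let v_k = E[τ | X_0 = k]. Boundary: v_0 = v_168 = 0. Recurrence: v_k = 1 + (v_{k-1} + v_{k+1})/2 for 1 ≤ k ≤ 167. The particular solution to v_k − (v_{k-1} + v_{k+1})/2 = 1 is v_k = −k^2. Adding homogeneous solution A + B k and matching boundaries gives v_k = k (168 − k). Substituting k = 112: v_112 = 112 · 56 = 6272.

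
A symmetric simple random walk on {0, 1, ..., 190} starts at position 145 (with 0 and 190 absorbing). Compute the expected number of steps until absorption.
E[τ | X_0 = 145] = 6525

Let v_k = E[τ | X_0 = k]. Boundary: v_0 = v_190 = 0. Recurrence: v_k = 1 + (v_{k-1} + v_{k+1})/2 for 1 ≤ k ≤ 189. The particular solution to v_k − (v_{k-1} + v_{k+1})/2 = 1 is v_k = −k^2. Adding homogeneous solution A + B k and matching boundaries gives v_k = k (190 − k). Substituting k = 145: v_145 = 145 · 45 = 6525.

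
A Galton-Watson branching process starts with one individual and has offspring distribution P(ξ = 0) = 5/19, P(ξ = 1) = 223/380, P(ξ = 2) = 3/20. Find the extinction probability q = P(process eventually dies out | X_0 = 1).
q = 1

Mean offspring μ = 0·5/19 + 1·223/380 + 2·3/20 = 337/380 ≤ 1. For μ ≤ 1 with offspring not concentrated at 1, the Galton-Watson process goes extinct almost surely, so q = 1.
(Algebraic check: The pgf is f(s) = 5/19 + 223/380·s + 3/20·s². The extinction probability q is the smallest fixed point of f in [0, 1]. Setting s = f(s):
  3/20·s² + (223/380 − 1)·s + 5/19 = 0
  3/20·s² − (5/19 + 3/20)·s + 5/19 = 0
which factors as (s − 1)·(3/20·s − 5/19) = 0, giving roots s = 1 and s = (5/19)/(3/20) = 100/57. Since 100/57 ≥ 1, the smallest root in [0, 1] is s = 1.)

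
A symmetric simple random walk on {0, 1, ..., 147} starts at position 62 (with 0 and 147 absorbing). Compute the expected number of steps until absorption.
E[τ | X_0 = 62] = 5270

Let v_k = E[τ | X_0 = k]. Boundary: v_0 = v_147 = 0. Recurrence: v_k = 1 + (v_{k-1} + v_{k+1})/2 for 1 ≤ k ≤ 146. The particular solution to v_k − (v_{k-1} + v_{k+1})/2 = 1 is v_k = −k^2. Adding homogeneous solution A + B k and matching boundaries gives v_k = k (147 − k). Substituting k = 62: v_62 = 62 · 85 = 5270.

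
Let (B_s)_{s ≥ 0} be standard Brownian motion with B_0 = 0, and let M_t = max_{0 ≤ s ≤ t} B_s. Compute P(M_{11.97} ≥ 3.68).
P(M_{11.97} ≥ 3.68) = 2·P(B_{11.97} ≥ 3.68) = 2(1 − Φ(3.68/√11.97)) ≈ 0.2875

By the reflection principle for Brownian motion, P(M_t ≥ a) = 2 · P(B_t ≥ a) for a ≥ 0. Since B_t ~ N(0, t), P(B_t ≥ 3.68) = 1 − Φ(3.68/√t) = 1 − Φ(3.68/√11.97) = 1 − Φ(1.0637). So
  P(M_{11.97} ≥ 3.68) = 2(1 − Φ(1.0637)) ≈ 0.2875.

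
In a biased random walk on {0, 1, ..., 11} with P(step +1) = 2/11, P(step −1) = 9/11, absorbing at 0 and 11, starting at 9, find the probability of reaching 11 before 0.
P(hit 11 before 0) = (1 − (9/2)^9) / (1 − (9/2)^11) = 221382844/4483008223

Let u_k denote P(reach 11 before 0 | start at k). Boundary: u_0 = 0, u_11 = 1. Recurrence: u_k = 2/11·u_{k+1} + 9/11·u_{k-1} for 1 ≤ k ≤ 10. Try u_k = A + B·r^k with r = q/p = (9/11)/(2/11) = 9/2. Substitution satisfies the recurrence; boundary conditions give:
  u_k = (1 − r^k) / (1 − r^N) = (1 − (9/2)^9) / (1 − (9/2)^11) = 221382844/4483008223.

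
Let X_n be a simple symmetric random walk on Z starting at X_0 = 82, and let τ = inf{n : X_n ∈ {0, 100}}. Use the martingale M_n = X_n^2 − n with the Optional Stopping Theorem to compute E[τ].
E[τ] = 1476

M_n = X_n^2 − n is a martingale (since E[X_{n+1}^2 | F_n] = X_n^2 + 1). By OST (τ has finite mean in a bounded region), E[M_τ] = E[M_0] = X_0^2 − 0 = 82^2 = 6724. Also E[M_τ] = E[X_τ^2] − E[τ]. The walk exits at 0 or 100, with P(hit 100 first) = 82/100, so E[X_τ^2] = 100^2 · 82/100 + 0 = 8200. Thus E[τ] = E[X_τ^2] − E[M_τ] = 8200 − 6724 = 1476 = 82(100 − 82) = 1476.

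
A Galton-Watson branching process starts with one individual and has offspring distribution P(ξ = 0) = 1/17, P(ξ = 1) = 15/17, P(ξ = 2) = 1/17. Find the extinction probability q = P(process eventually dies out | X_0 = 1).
q = 1

Mean offspring μ = 0·1/17 + 1·15/17 + 2·1/17 = 1 ≤ 1. For μ ≤ 1 with offspring not concentrated at 1, the Galton-Watson process goes extinct almost surely, so q = 1.
(Algebraic check: The pgf is f(s) = 1/17 + 15/17·s + 1/17·s². The extinction probability q is the smallest fixed point of f in [0, 1]. Setting s = f(s):
  1/17·s² + (15/17 − 1)·s + 1/17 = 0
  1/17·s² − (1/17 + 1/17)·s + 1/17 = 0
which factors as (s − 1)·(1/17·s − 1/17) = 0, giving roots s = 1 and s = (1/17)/(1/17) = 1. Since 1 ≥ 1, the smallest root in [0, 1] is s = 1.)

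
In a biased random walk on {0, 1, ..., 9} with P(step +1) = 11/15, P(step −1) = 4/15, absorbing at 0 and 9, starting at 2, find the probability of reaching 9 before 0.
P(hit 9 before 0) = (1 − (4/11)^2) / (1 − (4/11)^9) = 292307565/336812221

Let u_k denote P(reach 9 before 0 | start at k). Boundary: u_0 = 0, u_9 = 1. Recurrence: u_k = 11/15·u_{k+1} + 4/15·u_{k-1} for 1 ≤ k ≤ 8. Try u_k = A + B·r^k with r = q/p = (4/15)/(11/15) = 4/11. Substitution satisfies the recurrence; boundary conditions give:
  u_k = (1 − r^k) / (1 − r^N) = (1 − (4/11)^2) / (1 − (4/11)^9) = 292307565/336812221.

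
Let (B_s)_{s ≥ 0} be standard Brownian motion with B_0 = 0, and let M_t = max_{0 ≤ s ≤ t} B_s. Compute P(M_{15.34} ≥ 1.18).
P(M_{15.34} ≥ 1.18) = 2·P(B_{15.34} ≥ 1.18) = 2(1 − Φ(1.18/√15.34)) ≈ 0.7632

By the reflection principle for Brownian motion, P(M_t ≥ a) = 2 · P(B_t ≥ a) for a ≥ 0. Since B_t ~ N(0, t), P(B_t ≥ 1.18) = 1 − Φ(1.18/√t) = 1 − Φ(1.18/√15.34) = 1 − Φ(0.3013). So
  P(M_{15.34} ≥ 1.18) = 2(1 − Φ(0.3013)) ≈ 0.7632.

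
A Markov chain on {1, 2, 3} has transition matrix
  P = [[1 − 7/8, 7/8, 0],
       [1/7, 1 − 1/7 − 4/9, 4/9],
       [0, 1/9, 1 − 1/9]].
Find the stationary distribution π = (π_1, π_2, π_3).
π = (8/253, 49/253, 196/253)

This is a birth-death chain on three states, which satisfies detailed balance: π_1 · P_{12} = π_2 · P_{21} and π_2 · P_{23} = π_3 · P_{32}.
From π_1 · 7/8 = π_2 · 1/7: π_2/π_1 = (7/8)/(1/7) = 49/8.
From π_2 · 4/9 = π_3 · 1/9: π_3/π_2 = (4/9)/(1/9) = 4.
Take π_1 proportional to 1; then unnormalized π = (1, 49/8, 49/2). Normalize by dividing by the sum 253/8:
  π = (8/253, 49/253, 196/253).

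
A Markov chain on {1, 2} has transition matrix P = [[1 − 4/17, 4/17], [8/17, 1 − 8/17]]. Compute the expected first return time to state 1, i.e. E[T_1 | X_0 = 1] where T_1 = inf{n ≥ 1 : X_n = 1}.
E[T_1 | X_0 = 1] = 1/π_1 = 3/2

For an irreducible recurrent Markov chain with stationary distribution π, E[T_i | X_0 = i] = 1/π_i (Kac's formula). Here π_1 = (8/17)/(4/17 + 8/17) = (8/17)/(12/17) = 2/3, so E[T_1 | X_0 = 1] = 1/π_1 = (4/17 + 8/17)/(8/17) = (12/17)/(8/17) = 3/2.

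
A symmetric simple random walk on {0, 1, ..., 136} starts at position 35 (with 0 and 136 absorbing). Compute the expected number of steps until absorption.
E[τ | X_0 = 35] = 3535

Let v_k = E[τ | X_0 = k]. Boundary: v_0 = v_136 = 0. Recurrence: v_k = 1 + (v_{k-1} + v_{k+1})/2 for 1 ≤ k ≤ 135. The particular solution to v_k − (v_{k-1} + v_{k+1})/2 = 1 is v_k = −k^2. Adding homogeneous solution A + B k and matching boundaries gives v_k = k (136 − k). Substituting k = 35: v_35 = 35 · 101 = 3535.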